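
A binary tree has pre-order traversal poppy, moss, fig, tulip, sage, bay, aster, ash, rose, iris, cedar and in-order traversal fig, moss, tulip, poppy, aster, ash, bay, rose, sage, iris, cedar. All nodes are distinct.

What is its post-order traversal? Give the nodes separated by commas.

The first element of pre-order is the root; it splits in-order into left and right subtrees.
Root poppy: left subtree has 3 nodes {fig, moss, tulip}, right has 7 {aster, ash, bay, rose, sage, iris, cedar}.
  Root moss: left subtree has 1 node {fig}, right has 1 {tulip}.
  Root sage: left subtree has 4 nodes {aster, ash, bay, rose}, right has 2 {iris, cedar}.
    Root bay: left subtree has 2 nodes {aster, ash}, right has 1 {rose}.
      Root aster: left subtree has 0 nodes { }, right has 1 {ash}.
    Root iris: left subtree has 0 nodes { }, right has 1 {cedar}.

fig, tulip, moss, ash, aster, rose, bay, cedar, iris, sage, poppy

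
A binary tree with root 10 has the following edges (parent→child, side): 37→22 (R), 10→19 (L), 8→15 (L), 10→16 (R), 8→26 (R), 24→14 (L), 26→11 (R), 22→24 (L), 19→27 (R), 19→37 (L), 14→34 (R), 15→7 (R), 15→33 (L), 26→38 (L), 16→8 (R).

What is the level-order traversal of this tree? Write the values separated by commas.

10, 19, 16, 37, 27, 8, 22, 15, 26, 24, 33, 7, 38, 11, 14, 34

Level-order visits nodes level by level from the root, left to right within each level.
Level 0: 10
Level 1: 19, 16
Level 2: 37, 27, 8
Level 3: 22, 15, 26
Level 4: 24, 33, 7, 38, 11
Level 5: 14
Level 6: 34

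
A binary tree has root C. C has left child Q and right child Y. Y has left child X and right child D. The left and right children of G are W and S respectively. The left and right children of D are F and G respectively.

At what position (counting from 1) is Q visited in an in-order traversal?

In-order visits the left subtree, then the node, then the right subtree.
At C: go left to Q.
  Q is a leaf — visit Q.
Visit C.
At C: go right to Y.
  At Y: go left to X.
    X is a leaf — visit X.
  Visit Y.
  At Y: go right to D.
    At D: go left to F.
      F is a leaf — visit F.
    Visit D.
    At D: go right to G.
      At G: go left to W.
        W is a leaf — visit W.
      Visit G.
      At G: go right to S.
        S is a leaf — visit S.
Full in-order sequence: Q, C, X, Y, F, D, W, G, S.

1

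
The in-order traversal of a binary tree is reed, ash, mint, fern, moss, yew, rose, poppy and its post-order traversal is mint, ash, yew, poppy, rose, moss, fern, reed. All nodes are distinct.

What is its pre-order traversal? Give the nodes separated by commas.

The last element of post-order is the root; it splits in-order into left and right subtrees.
Root reed: left subtree has 0 nodes { }, right has 7 {ash, mint, fern, moss, yew, rose, poppy}.
  Root fern: left subtree has 2 nodes {ash, mint}, right has 4 {moss, yew, rose, poppy}.
    Root ash: left subtree has 0 nodes { }, right has 1 {mint}.
    Root moss: left subtree has 0 nodes { }, right has 3 {yew, rose, poppy}.
      Root rose: left subtree has 1 node {yew}, right has 1 {poppy}.

reed, fern, ash, mint, moss, rose, yew, poppy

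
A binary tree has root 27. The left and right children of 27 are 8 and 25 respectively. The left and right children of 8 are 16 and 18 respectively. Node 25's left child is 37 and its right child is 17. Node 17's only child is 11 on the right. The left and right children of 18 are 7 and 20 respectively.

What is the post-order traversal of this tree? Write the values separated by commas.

16, 7, 20, 18, 8, 37, 11, 17, 25, 27

Post-order visits the left subtree, then the right subtree, then the node.
At 27: go left to 8.
  At 8: go left to 16.
    16 is a leaf — visit 16.
  At 8: go right to 18.
    At 18: go left to 7.
      7 is a leaf — visit 7.
    At 18: go right to 20.
      20 is a leaf — visit 20.
    Visit 18.
  Visit 8.
At 27: go right to 25.
  At 25: go left to 37.
    37 is a leaf — visit 37.
  At 25: go right to 17.
    At 17: no left child.
    At 17: go right to 11.
      11 is a leaf — visit 11.
    Visit 17.
  Visit 25.
Visit 27.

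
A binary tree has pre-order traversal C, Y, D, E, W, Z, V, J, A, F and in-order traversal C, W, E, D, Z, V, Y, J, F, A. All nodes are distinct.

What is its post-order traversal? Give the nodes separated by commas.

The first element of pre-order is the root; it splits in-order into left and right subtrees.
Root C: left subtree has 0 nodes { }, right has 9 {W, E, D, Z, V, Y, J, F, A}.
  Root Y: left subtree has 5 nodes {W, E, D, Z, V}, right has 3 {J, F, A}.
    Root D: left subtree has 2 nodes {W, E}, right has 2 {Z, V}.
      Root E: left subtree has 1 node {W}, right has 0 { }.
      Root Z: left subtree has 0 nodes { }, right has 1 {V}.
    Root J: left subtree has 0 nodes { }, right has 2 {F, A}.
      Root A: left subtree has 1 node {F}, right has 0 { }.

W, E, V, Z, D, F, A, J, Y, C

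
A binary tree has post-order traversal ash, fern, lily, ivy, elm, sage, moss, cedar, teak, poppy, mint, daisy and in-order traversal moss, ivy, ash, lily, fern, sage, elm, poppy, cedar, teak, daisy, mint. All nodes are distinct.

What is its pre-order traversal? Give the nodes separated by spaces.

The last element of post-order is the root; it splits in-order into left and right subtrees.
Root daisy: left subtree has 10 nodes {moss, ivy, ash, lily, fern, sage, elm, poppy, cedar, teak}, right has 1 {mint}.
  Root poppy: left subtree has 7 nodes {moss, ivy, ash, lily, fern, sage, elm}, right has 2 {cedar, teak}.
    Root moss: left subtree has 0 nodes { }, right has 6 {ivy, ash, lily, fern, sage, elm}.
      Root sage: left subtree has 4 nodes {ivy, ash, lily, fern}, right has 1 {elm}.
        Root ivy: left subtree has 0 nodes { }, right has 3 {ash, lily, fern}.
          Root lily: left subtree has 1 node {ash}, right has 1 {fern}.
    Root teak: left subtree has 1 node {cedar}, right has 0 { }.

daisy poppy moss sage ivy lily ash fern elm teak cedar mint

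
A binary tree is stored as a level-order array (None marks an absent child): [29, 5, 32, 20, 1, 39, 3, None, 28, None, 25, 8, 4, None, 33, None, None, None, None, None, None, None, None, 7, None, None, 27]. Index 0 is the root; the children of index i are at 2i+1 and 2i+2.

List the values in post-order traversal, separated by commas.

28, 20, 25, 1, 5, 7, 8, 27, 4, 39, 33, 3, 32, 29

Post-order visits the left subtree, then the right subtree, then the node.
At 29: go left to 5.
  At 5: go left to 20.
    At 20: no left child.
    At 20: go right to 28.
      28 is a leaf — visit 28.
    Visit 20.
  At 5: go right to 1.
    At 1: no left child.
    At 1: go right to 25.
      25 is a leaf — visit 25.
    Visit 1.
  Visit 5.
At 29: go right to 32.
  At 32: go left to 39.
    At 39: go left to 8.
      At 8: go left to 7.
        7 is a leaf — visit 7.
      At 8: no right child.
      Visit 8.
    At 39: go right to 4.
      At 4: no left child.
      At 4: go right to 27.
        27 is a leaf — visit 27.
      Visit 4.
    Visit 39.
  At 32: go right to 3.
    At 3: no left child.
    At 3: go right to 33.
      33 is a leaf — visit 33.
    Visit 3.
  Visit 32.
Visit 29.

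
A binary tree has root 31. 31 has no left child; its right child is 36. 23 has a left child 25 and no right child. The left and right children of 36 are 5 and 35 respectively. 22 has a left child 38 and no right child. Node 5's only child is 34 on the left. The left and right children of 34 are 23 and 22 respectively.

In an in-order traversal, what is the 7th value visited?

In-order visits the left subtree, then the node, then the right subtree.
At 31: no left child.
Visit 31.
At 31: go right to 36.
  At 36: go left to 5.
    At 5: go left to 34.
      At 34: go left to 23.
        At 23: go left to 25.
          25 is a leaf — visit 25.
        Visit 23.
        At 23: no right child.
      Visit 34.
      At 34: go right to 22.
        At 22: go left to 38.
          38 is a leaf — visit 38.
        Visit 22.
        At 22: no right child.
    Visit 5.
    At 5: no right child.
  Visit 36.
  At 36: go right to 35.
    35 is a leaf — visit 35.
Full in-order sequence: 31, 25, 23, 34, 38, 22, 5, 36, 35.

5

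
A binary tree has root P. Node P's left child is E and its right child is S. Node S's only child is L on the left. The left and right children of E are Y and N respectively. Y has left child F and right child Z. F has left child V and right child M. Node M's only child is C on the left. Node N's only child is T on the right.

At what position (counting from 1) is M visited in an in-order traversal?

In-order visits the left subtree, then the node, then the right subtree.
At P: go left to E.
  At E: go left to Y.
    At Y: go left to F.
      At F: go left to V.
        V is a leaf — visit V.
      Visit F.
      At F: go right to M.
        At M: go left to C.
          C is a leaf — visit C.
        Visit M.
        At M: no right child.
    Visit Y.
    At Y: go right to Z.
      Z is a leaf — visit Z.
  Visit E.
  At E: go right to N.
    At N: no left child.
    Visit N.
    At N: go right to T.
      T is a leaf — visit T.
Visit P.
At P: go right to S.
  At S: go left to L.
    L is a leaf — visit L.
  Visit S.
  At S: no right child.
Full in-order sequence: V, F, C, M, Y, Z, E, N, T, P, L, S.

4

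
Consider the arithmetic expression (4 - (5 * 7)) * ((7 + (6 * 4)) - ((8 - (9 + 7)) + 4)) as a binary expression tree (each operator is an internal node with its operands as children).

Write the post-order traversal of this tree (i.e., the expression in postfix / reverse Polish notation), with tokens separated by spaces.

4 5 7 * - 7 6 4 * + 8 9 7 + - 4 + - *

Post-order on an expression tree gives postfix notation: for each operator, emit left operand, right operand, then the operator.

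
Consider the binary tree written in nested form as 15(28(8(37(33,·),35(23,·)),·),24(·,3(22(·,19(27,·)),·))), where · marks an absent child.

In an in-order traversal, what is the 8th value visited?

In-order visits the left subtree, then the node, then the right subtree.
At 15: go left to 28.
  At 28: go left to 8.
    At 8: go left to 37.
      At 37: go left to 33.
        33 is a leaf — visit 33.
      Visit 37.
      At 37: no right child.
    Visit 8.
    At 8: go right to 35.
      At 35: go left to 23.
        23 is a leaf — visit 23.
      Visit 35.
      At 35: no right child.
  Visit 28.
  At 28: no right child.
Visit 15.
At 15: go right to 24.
  At 24: no left child.
  Visit 24.
  At 24: go right to 3.
    At 3: go left to 22.
      At 22: no left child.
      Visit 22.
      At 22: go right to 19.
        At 19: go left to 27.
          27 is a leaf — visit 27.
        Visit 19.
        At 19: no right child.
    Visit 3.
    At 3: no right child.
Full in-order sequence: 33, 37, 8, 23, 35, 28, 15, 24, 22, 27, 19, 3.

24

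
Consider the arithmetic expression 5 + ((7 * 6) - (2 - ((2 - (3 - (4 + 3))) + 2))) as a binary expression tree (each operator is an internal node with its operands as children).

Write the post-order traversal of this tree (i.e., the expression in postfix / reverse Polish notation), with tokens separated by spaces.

5 7 6 * 2 2 3 4 3 + - - 2 + - - +

Post-order on an expression tree gives postfix notation: for each operator, emit left operand, right operand, then the operator.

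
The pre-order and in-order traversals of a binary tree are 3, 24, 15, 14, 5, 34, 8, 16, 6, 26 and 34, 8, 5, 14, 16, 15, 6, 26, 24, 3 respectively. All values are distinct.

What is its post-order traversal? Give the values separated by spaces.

The first element of pre-order is the root; it splits in-order into left and right subtrees.
Root 3: left subtree has 9 nodes {34, 8, 5, 14, 16, 15, 6, 26, 24}, right has 0 { }.
  Root 24: left subtree has 8 nodes {34, 8, 5, 14, 16, 15, 6, 26}, right has 0 { }.
    Root 15: left subtree has 5 nodes {34, 8, 5, 14, 16}, right has 2 {6, 26}.
      Root 14: left subtree has 3 nodes {34, 8, 5}, right has 1 {16}.
        Root 5: left subtree has 2 nodes {34, 8}, right has 0 { }.
          Root 34: left subtree has 0 nodes { }, right has 1 {8}.
      Root 6: left subtree has 0 nodes { }, right has 1 {26}.

8 34 5 16 14 26 6 15 24 3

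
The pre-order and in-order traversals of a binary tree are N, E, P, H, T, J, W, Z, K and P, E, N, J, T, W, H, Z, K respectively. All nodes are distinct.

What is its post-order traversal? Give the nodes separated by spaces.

The first element of pre-order is the root; it splits in-order into left and right subtrees.
Root N: left subtree has 2 nodes {P, E}, right has 6 {J, T, W, H, Z, K}.
  Root E: left subtree has 1 node {P}, right has 0 { }.
  Root H: left subtree has 3 nodes {J, T, W}, right has 2 {Z, K}.
    Root T: left subtree has 1 node {J}, right has 1 {W}.
    Root Z: left subtree has 0 nodes { }, right has 1 {K}.

P E J W T K Z H N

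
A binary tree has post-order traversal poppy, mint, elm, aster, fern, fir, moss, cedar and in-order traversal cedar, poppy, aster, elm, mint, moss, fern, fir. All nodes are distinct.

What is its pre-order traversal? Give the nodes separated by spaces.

The last element of post-order is the root; it splits in-order into left and right subtrees.
Root cedar: left subtree has 0 nodes { }, right has 7 {poppy, aster, elm, mint, moss, fern, fir}.
  Root moss: left subtree has 4 nodes {poppy, aster, elm, mint}, right has 2 {fern, fir}.
    Root aster: left subtree has 1 node {poppy}, right has 2 {elm, mint}.
      Root elm: left subtree has 0 nodes { }, right has 1 {mint}.
    Root fir: left subtree has 1 node {fern}, right has 0 { }.

cedar moss aster poppy elm mint fir fern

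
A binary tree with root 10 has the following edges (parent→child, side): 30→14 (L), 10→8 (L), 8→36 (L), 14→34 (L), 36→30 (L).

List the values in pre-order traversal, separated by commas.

10, 8, 36, 30, 14, 34

Pre-order visits the node, then its left subtree, then its right subtree.
Visit 10.
At 10: go left to 8.
  Visit 8.
  At 8: go left to 36.
    Visit 36.
    At 36: go left to 30.
      Visit 30.
      At 30: go left to 14.
        Visit 14.
        At 14: go left to 34.
          34 is a leaf — visit 34.
        At 14: no right child.
      At 30: no right child.
    At 36: no right child.
  At 8: no right child.
At 10: no right child.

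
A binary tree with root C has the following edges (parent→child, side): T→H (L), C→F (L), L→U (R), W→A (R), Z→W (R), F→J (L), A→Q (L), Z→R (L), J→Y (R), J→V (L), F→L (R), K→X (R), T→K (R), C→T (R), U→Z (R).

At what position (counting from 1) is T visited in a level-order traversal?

3

Level-order visits nodes level by level from the root, left to right within each level.
Level 0: C
Level 1: F, T
Level 2: J, L, H, K
Level 3: V, Y, U, X
Level 4: Z
Level 5: R, W
Level 6: A
Level 7: Q
Full level-order sequence: C, F, T, J, L, H, K, V, Y, U, X, Z, R, W, A, Q.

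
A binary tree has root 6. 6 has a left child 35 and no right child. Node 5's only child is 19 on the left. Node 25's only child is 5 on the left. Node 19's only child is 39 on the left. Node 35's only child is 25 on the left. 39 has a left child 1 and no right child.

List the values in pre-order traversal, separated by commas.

Pre-order visits the node, then its left subtree, then its right subtree.
Visit 6.
At 6: go left to 35.
  Visit 35.
  At 35: go left to 25.
    Visit 25.
    At 25: go left to 5.
      Visit 5.
      At 5: go left to 19.
        Visit 19.
        At 19: go left to 39.
          Visit 39.
          At 39: go left to 1.
            1 is a leaf — visit 1.
          At 39: no right child.
        At 19: no right child.
      At 5: no right child.
    At 25: no right child.
  At 35: no right child.
At 6: no right child.

6, 35, 25, 5, 19, 39, 1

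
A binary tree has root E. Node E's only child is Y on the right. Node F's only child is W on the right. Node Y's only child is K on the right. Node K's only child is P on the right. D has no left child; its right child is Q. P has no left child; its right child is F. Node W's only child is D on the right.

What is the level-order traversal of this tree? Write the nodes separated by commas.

Level-order visits nodes level by level from the root, left to right within each level.
Level 0: E
Level 1: Y
Level 2: K
Level 3: P
Level 4: F
Level 5: W
Level 6: D
Level 7: Q

E, Y, K, P, F, W, D, Q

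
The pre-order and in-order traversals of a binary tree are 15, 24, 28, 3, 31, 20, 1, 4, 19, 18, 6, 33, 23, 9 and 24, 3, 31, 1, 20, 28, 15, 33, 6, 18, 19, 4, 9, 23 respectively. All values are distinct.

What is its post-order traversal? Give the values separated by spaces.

1 20 31 3 28 24 33 6 18 19 9 23 4 15

The first element of pre-order is the root; it splits in-order into left and right subtrees.
Root 15: left subtree has 6 nodes {24, 3, 31, 1, 20, 28}, right has 7 {33, 6, 18, 19, 4, 9, 23}.
  Root 24: left subtree has 0 nodes { }, right has 5 {3, 31, 1, 20, 28}.
    Root 28: left subtree has 4 nodes {3, 31, 1, 20}, right has 0 { }.
      Root 3: left subtree has 0 nodes { }, right has 3 {31, 1, 20}.
        Root 31: left subtree has 0 nodes { }, right has 2 {1, 20}.
          Root 20: left subtree has 1 node {1}, right has 0 { }.
  Root 4: left subtree has 4 nodes {33, 6, 18, 19}, right has 2 {9, 23}.
    Root 19: left subtree has 3 nodes {33, 6, 18}, right has 0 { }.
      Root 18: left subtree has 2 nodes {33, 6}, right has 0 { }.
        Root 6: left subtree has 1 node {33}, right has 0 { }.
    Root 23: left subtree has 1 node {9}, right has 0 { }.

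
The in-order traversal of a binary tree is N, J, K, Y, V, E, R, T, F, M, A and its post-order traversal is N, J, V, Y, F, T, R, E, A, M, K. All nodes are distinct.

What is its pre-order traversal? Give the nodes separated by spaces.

K J N M E Y V R T F A

The last element of post-order is the root; it splits in-order into left and right subtrees.
Root K: left subtree has 2 nodes {N, J}, right has 8 {Y, V, E, R, T, F, M, A}.
  Root J: left subtree has 1 node {N}, right has 0 { }.
  Root M: left subtree has 6 nodes {Y, V, E, R, T, F}, right has 1 {A}.
    Root E: left subtree has 2 nodes {Y, V}, right has 3 {R, T, F}.
      Root Y: left subtree has 0 nodes { }, right has 1 {V}.
      Root R: left subtree has 0 nodes { }, right has 2 {T, F}.
        Root T: left subtree has 0 nodes { }, right has 1 {F}.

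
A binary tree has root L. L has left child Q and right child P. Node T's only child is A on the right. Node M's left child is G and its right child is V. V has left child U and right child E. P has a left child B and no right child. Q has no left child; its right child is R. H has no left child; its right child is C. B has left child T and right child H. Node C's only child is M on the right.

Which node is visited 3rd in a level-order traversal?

P

Level-order visits nodes level by level from the root, left to right within each level.
Level 0: L
Level 1: Q, P
Level 2: R, B
Level 3: T, H
Level 4: A, C
Level 5: M
Level 6: G, V
Level 7: U, E
Full level-order sequence: L, Q, P, R, B, T, H, A, C, M, G, V, U, E.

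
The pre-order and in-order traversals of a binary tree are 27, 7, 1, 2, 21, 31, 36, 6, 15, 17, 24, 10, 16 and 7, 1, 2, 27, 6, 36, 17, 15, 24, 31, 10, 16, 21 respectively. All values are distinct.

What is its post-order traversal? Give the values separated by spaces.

2 1 7 6 17 24 15 36 16 10 31 21 27

The first element of pre-order is the root; it splits in-order into left and right subtrees.
Root 27: left subtree has 3 nodes {7, 1, 2}, right has 9 {6, 36, 17, 15, 24, 31, 10, 16, 21}.
  Root 7: left subtree has 0 nodes { }, right has 2 {1, 2}.
    Root 1: left subtree has 0 nodes { }, right has 1 {2}.
  Root 21: left subtree has 8 nodes {6, 36, 17, 15, 24, 31, 10, 16}, right has 0 { }.
    Root 31: left subtree has 5 nodes {6, 36, 17, 15, 24}, right has 2 {10, 16}.
      Root 36: left subtree has 1 node {6}, right has 3 {17, 15, 24}.
        Root 15: left subtree has 1 node {17}, right has 1 {24}.
      Root 10: left subtree has 0 nodes { }, right has 1 {16}.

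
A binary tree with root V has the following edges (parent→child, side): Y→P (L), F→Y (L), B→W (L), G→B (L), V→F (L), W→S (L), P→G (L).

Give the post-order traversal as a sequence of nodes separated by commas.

Post-order visits the left subtree, then the right subtree, then the node.
At V: go left to F.
  At F: go left to Y.
    At Y: go left to P.
      At P: go left to G.
        At G: go left to B.
          At B: go left to W.
            At W: go left to S.
              S is a leaf — visit S.
            At W: no right child.
            Visit W.
          At B: no right child.
          Visit B.
        At G: no right child.
        Visit G.
      At P: no right child.
      Visit P.
    At Y: no right child.
    Visit Y.
  At F: no right child.
  Visit F.
At V: no right child.
Visit V.

S, W, B, G, P, Y, F, V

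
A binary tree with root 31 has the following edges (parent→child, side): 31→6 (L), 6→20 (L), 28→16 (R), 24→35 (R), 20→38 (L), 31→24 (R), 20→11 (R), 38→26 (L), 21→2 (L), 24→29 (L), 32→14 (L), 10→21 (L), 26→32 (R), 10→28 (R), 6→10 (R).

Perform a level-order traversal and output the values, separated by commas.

31, 6, 24, 20, 10, 29, 35, 38, 11, 21, 28, 26, 2, 16, 32, 14

Level-order visits nodes level by level from the root, left to right within each level.
Level 0: 31
Level 1: 6, 24
Level 2: 20, 10, 29, 35
Level 3: 38, 11, 21, 28
Level 4: 26, 2, 16
Level 5: 32
Level 6: 14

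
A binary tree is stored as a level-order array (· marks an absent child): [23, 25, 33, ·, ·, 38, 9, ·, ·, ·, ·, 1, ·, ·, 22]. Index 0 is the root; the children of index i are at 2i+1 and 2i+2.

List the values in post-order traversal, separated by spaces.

Post-order visits the left subtree, then the right subtree, then the node.
At 23: go left to 25.
  25 is a leaf — visit 25.
At 23: go right to 33.
  At 33: go left to 38.
    At 38: go left to 1.
      1 is a leaf — visit 1.
    At 38: no right child.
    Visit 38.
  At 33: go right to 9.
    At 9: no left child.
    At 9: go right to 22.
      22 is a leaf — visit 22.
    Visit 9.
  Visit 33.
Visit 23.

25 1 38 22 9 33 23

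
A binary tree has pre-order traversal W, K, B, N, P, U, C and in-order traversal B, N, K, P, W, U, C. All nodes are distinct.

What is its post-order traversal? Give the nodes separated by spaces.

The first element of pre-order is the root; it splits in-order into left and right subtrees.
Root W: left subtree has 4 nodes {B, N, K, P}, right has 2 {U, C}.
  Root K: left subtree has 2 nodes {B, N}, right has 1 {P}.
    Root B: left subtree has 0 nodes { }, right has 1 {N}.
  Root U: left subtree has 0 nodes { }, right has 1 {C}.

N B P K C U W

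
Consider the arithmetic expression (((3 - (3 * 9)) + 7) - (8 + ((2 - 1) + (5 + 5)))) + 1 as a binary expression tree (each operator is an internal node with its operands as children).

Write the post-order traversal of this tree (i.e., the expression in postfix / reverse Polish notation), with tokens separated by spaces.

3 3 9 * - 7 + 8 2 1 - 5 5 + + + - 1 +

Post-order on an expression tree gives postfix notation: for each operator, emit left operand, right operand, then the operator.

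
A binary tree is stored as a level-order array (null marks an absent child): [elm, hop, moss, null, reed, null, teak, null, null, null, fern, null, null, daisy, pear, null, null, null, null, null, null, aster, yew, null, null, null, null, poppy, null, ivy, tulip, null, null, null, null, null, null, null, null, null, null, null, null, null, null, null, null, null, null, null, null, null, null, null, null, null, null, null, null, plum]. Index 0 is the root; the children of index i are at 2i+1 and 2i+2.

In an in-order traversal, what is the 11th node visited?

In-order visits the left subtree, then the node, then the right subtree.
At elm: go left to hop.
  At hop: no left child.
  Visit hop.
  At hop: go right to reed.
    At reed: no left child.
    Visit reed.
    At reed: go right to fern.
      At fern: go left to aster.
        aster is a leaf — visit aster.
      Visit fern.
      At fern: go right to yew.
        yew is a leaf — visit yew.
Visit elm.
At elm: go right to moss.
  At moss: no left child.
  Visit moss.
  At moss: go right to teak.
    At teak: go left to daisy.
      At daisy: go left to poppy.
        poppy is a leaf — visit poppy.
      Visit daisy.
      At daisy: no right child.
    Visit teak.
    At teak: go right to pear.
      At pear: go left to ivy.
        At ivy: go left to plum.
          plum is a leaf — visit plum.
        Visit ivy.
        At ivy: no right child.
      Visit pear.
      At pear: go right to tulip.
        tulip is a leaf — visit tulip.
Full in-order sequence: hop, reed, aster, fern, yew, elm, moss, poppy, daisy, teak, plum, ivy, pear, tulip.

plum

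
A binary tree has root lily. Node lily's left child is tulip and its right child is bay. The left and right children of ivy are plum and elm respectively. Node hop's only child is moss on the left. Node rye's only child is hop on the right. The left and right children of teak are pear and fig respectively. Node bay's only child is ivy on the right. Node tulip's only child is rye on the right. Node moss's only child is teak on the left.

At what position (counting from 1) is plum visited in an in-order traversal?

10

In-order visits the left subtree, then the node, then the right subtree.
At lily: go left to tulip.
  At tulip: no left child.
  Visit tulip.
  At tulip: go right to rye.
    At rye: no left child.
    Visit rye.
    At rye: go right to hop.
      At hop: go left to moss.
        At moss: go left to teak.
          At teak: go left to pear.
            pear is a leaf — visit pear.
          Visit teak.
          At teak: go right to fig.
            fig is a leaf — visit fig.
        Visit moss.
        At moss: no right child.
      Visit hop.
      At hop: no right child.
Visit lily.
At lily: go right to bay.
  At bay: no left child.
  Visit bay.
  At bay: go right to ivy.
    At ivy: go left to plum.
      plum is a leaf — visit plum.
    Visit ivy.
    At ivy: go right to elm.
      elm is a leaf — visit elm.
Full in-order sequence: tulip, rye, pear, teak, fig, moss, hop, lily, bay, plum, ivy, elm.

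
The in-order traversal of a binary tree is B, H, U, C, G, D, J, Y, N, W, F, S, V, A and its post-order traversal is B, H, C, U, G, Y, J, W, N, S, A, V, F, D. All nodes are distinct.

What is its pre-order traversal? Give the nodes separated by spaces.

D G U H B C F N J Y W V S A

The last element of post-order is the root; it splits in-order into left and right subtrees.
Root D: left subtree has 5 nodes {B, H, U, C, G}, right has 8 {J, Y, N, W, F, S, V, A}.
  Root G: left subtree has 4 nodes {B, H, U, C}, right has 0 { }.
    Root U: left subtree has 2 nodes {B, H}, right has 1 {C}.
      Root H: left subtree has 1 node {B}, right has 0 { }.
  Root F: left subtree has 4 nodes {J, Y, N, W}, right has 3 {S, V, A}.
    Root N: left subtree has 2 nodes {J, Y}, right has 1 {W}.
      Root J: left subtree has 0 nodes { }, right has 1 {Y}.
    Root V: left subtree has 1 node {S}, right has 1 {A}.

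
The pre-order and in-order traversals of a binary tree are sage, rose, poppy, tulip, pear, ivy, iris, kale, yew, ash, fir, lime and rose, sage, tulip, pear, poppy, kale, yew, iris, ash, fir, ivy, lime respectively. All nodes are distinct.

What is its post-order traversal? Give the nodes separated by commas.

rose, pear, tulip, yew, kale, fir, ash, iris, lime, ivy, poppy, sage

The first element of pre-order is the root; it splits in-order into left and right subtrees.
Root sage: left subtree has 1 node {rose}, right has 10 {tulip, pear, poppy, kale, yew, iris, ash, fir, ivy, lime}.
  Root poppy: left subtree has 2 nodes {tulip, pear}, right has 7 {kale, yew, iris, ash, fir, ivy, lime}.
    Root tulip: left subtree has 0 nodes { }, right has 1 {pear}.
    Root ivy: left subtree has 5 nodes {kale, yew, iris, ash, fir}, right has 1 {lime}.
      Root iris: left subtree has 2 nodes {kale, yew}, right has 2 {ash, fir}.
        Root kale: left subtree has 0 nodes { }, right has 1 {yew}.
        Root ash: left subtree has 0 nodes { }, right has 1 {fir}.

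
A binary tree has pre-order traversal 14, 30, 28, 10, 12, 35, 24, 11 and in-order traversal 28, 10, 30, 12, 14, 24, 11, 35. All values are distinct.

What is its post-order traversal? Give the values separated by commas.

10, 28, 12, 30, 11, 24, 35, 14

The first element of pre-order is the root; it splits in-order into left and right subtrees.
Root 14: left subtree has 4 nodes {28, 10, 30, 12}, right has 3 {24, 11, 35}.
  Root 30: left subtree has 2 nodes {28, 10}, right has 1 {12}.
    Root 28: left subtree has 0 nodes { }, right has 1 {10}.
  Root 35: left subtree has 2 nodes {24, 11}, right has 0 { }.
    Root 24: left subtree has 0 nodes { }, right has 1 {11}.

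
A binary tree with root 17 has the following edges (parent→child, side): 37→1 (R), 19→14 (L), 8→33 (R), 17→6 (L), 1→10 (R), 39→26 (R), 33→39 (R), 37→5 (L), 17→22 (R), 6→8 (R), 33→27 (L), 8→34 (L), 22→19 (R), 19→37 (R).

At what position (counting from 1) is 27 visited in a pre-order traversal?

6

Pre-order visits the node, then its left subtree, then its right subtree.
Visit 17.
At 17: go left to 6.
  Visit 6.
  At 6: no left child.
  At 6: go right to 8.
    Visit 8.
    At 8: go left to 34.
      34 is a leaf — visit 34.
    At 8: go right to 33.
      Visit 33.
      At 33: go left to 27.
        27 is a leaf — visit 27.
      At 33: go right to 39.
        Visit 39.
        At 39: no left child.
        At 39: go right to 26.
          26 is a leaf — visit 26.
At 17: go right to 22.
  Visit 22.
  At 22: no left child.
  At 22: go right to 19.
    Visit 19.
    At 19: go left to 14.
      14 is a leaf — visit 14.
    At 19: go right to 37.
      Visit 37.
      At 37: go left to 5.
        5 is a leaf — visit 5.
      At 37: go right to 1.
        Visit 1.
        At 1: no left child.
        At 1: go right to 10.
          10 is a leaf — visit 10.
Full pre-order sequence: 17, 6, 8, 34, 33, 27, 39, 26, 22, 19, 14, 37, 5, 1, 10.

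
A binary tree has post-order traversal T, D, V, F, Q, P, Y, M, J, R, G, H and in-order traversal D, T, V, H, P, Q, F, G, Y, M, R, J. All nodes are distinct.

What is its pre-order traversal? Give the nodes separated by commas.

The last element of post-order is the root; it splits in-order into left and right subtrees.
Root H: left subtree has 3 nodes {D, T, V}, right has 8 {P, Q, F, G, Y, M, R, J}.
  Root V: left subtree has 2 nodes {D, T}, right has 0 { }.
    Root D: left subtree has 0 nodes { }, right has 1 {T}.
  Root G: left subtree has 3 nodes {P, Q, F}, right has 4 {Y, M, R, J}.
    Root P: left subtree has 0 nodes { }, right has 2 {Q, F}.
      Root Q: left subtree has 0 nodes { }, right has 1 {F}.
    Root R: left subtree has 2 nodes {Y, M}, right has 1 {J}.
      Root M: left subtree has 1 node {Y}, right has 0 { }.

H, V, D, T, G, P, Q, F, R, M, Y, J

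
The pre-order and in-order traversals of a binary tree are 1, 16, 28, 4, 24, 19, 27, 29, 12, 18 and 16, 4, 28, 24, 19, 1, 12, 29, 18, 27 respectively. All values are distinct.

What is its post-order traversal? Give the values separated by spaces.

The first element of pre-order is the root; it splits in-order into left and right subtrees.
Root 1: left subtree has 5 nodes {16, 4, 28, 24, 19}, right has 4 {12, 29, 18, 27}.
  Root 16: left subtree has 0 nodes { }, right has 4 {4, 28, 24, 19}.
    Root 28: left subtree has 1 node {4}, right has 2 {24, 19}.
      Root 24: left subtree has 0 nodes { }, right has 1 {19}.
  Root 27: left subtree has 3 nodes {12, 29, 18}, right has 0 { }.
    Root 29: left subtree has 1 node {12}, right has 1 {18}.

4 19 24 28 16 12 18 29 27 1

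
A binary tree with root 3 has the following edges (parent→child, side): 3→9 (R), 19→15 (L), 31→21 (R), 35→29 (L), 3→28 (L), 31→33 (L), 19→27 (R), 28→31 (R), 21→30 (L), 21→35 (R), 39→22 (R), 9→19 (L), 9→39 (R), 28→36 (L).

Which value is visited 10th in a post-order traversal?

27

Post-order visits the left subtree, then the right subtree, then the node.
At 3: go left to 28.
  At 28: go left to 36.
    36 is a leaf — visit 36.
  At 28: go right to 31.
    At 31: go left to 33.
      33 is a leaf — visit 33.
    At 31: go right to 21.
      At 21: go left to 30.
        30 is a leaf — visit 30.
      At 21: go right to 35.
        At 35: go left to 29.
          29 is a leaf — visit 29.
        At 35: no right child.
        Visit 35.
      Visit 21.
    Visit 31.
  Visit 28.
At 3: go right to 9.
  At 9: go left to 19.
    At 19: go left to 15.
      15 is a leaf — visit 15.
    At 19: go right to 27.
      27 is a leaf — visit 27.
    Visit 19.
  At 9: go right to 39.
    At 39: no left child.
    At 39: go right to 22.
      22 is a leaf — visit 22.
    Visit 39.
  Visit 9.
Visit 3.
Full post-order sequence: 36, 33, 30, 29, 35, 21, 31, 28, 15, 27, 19, 22, 39, 9, 3.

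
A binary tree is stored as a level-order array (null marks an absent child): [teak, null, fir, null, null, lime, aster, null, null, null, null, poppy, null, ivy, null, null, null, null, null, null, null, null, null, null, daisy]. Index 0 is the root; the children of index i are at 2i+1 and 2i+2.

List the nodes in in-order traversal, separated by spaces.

In-order visits the left subtree, then the node, then the right subtree.
At teak: no left child.
Visit teak.
At teak: go right to fir.
  At fir: go left to lime.
    At lime: go left to poppy.
      At poppy: no left child.
      Visit poppy.
      At poppy: go right to daisy.
        daisy is a leaf — visit daisy.
    Visit lime.
    At lime: no right child.
  Visit fir.
  At fir: go right to aster.
    At aster: go left to ivy.
      ivy is a leaf — visit ivy.
    Visit aster.
    At aster: no right child.

teak poppy daisy lime fir ivy aster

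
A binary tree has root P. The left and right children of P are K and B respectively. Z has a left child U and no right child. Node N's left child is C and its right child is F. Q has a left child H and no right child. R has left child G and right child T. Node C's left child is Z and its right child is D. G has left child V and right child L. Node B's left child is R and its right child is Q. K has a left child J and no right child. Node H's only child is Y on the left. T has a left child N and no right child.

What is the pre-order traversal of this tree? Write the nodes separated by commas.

P, K, J, B, R, G, V, L, T, N, C, Z, U, D, F, Q, H, Y

Pre-order visits the node, then its left subtree, then its right subtree.
Visit P.
At P: go left to K.
  Visit K.
  At K: go left to J.
    J is a leaf — visit J.
  At K: no right child.
At P: go right to B.
  Visit B.
  At B: go left to R.
    Visit R.
    At R: go left to G.
      Visit G.
      At G: go left to V.
        V is a leaf — visit V.
      At G: go right to L.
        L is a leaf — visit L.
    At R: go right to T.
      Visit T.
      At T: go left to N.
        Visit N.
        At N: go left to C.
          Visit C.
          At C: go left to Z.
            Visit Z.
            At Z: go left to U.
              U is a leaf — visit U.
            At Z: no right child.
          At C: go right to D.
            D is a leaf — visit D.
        At N: go right to F.
          F is a leaf — visit F.
      At T: no right child.
  At B: go right to Q.
    Visit Q.
    At Q: go left to H.
      Visit H.
      At H: go left to Y.
        Y is a leaf — visit Y.
      At H: no right child.
    At Q: no right child.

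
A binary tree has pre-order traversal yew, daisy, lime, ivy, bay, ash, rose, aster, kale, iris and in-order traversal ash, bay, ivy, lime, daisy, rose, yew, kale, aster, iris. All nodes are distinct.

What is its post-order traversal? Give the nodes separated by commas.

ash, bay, ivy, lime, rose, daisy, kale, iris, aster, yew

The first element of pre-order is the root; it splits in-order into left and right subtrees.
Root yew: left subtree has 6 nodes {ash, bay, ivy, lime, daisy, rose}, right has 3 {kale, aster, iris}.
  Root daisy: left subtree has 4 nodes {ash, bay, ivy, lime}, right has 1 {rose}.
    Root lime: left subtree has 3 nodes {ash, bay, ivy}, right has 0 { }.
      Root ivy: left subtree has 2 nodes {ash, bay}, right has 0 { }.
        Root bay: left subtree has 1 node {ash}, right has 0 { }.
  Root aster: left subtree has 1 node {kale}, right has 1 {iris}.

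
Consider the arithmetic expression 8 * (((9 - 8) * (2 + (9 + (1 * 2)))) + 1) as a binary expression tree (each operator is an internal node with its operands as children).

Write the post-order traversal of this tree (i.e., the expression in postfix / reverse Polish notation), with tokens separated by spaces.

Post-order on an expression tree gives postfix notation: for each operator, emit left operand, right operand, then the operator.

8 9 8 - 2 9 1 2 * + + * 1 + *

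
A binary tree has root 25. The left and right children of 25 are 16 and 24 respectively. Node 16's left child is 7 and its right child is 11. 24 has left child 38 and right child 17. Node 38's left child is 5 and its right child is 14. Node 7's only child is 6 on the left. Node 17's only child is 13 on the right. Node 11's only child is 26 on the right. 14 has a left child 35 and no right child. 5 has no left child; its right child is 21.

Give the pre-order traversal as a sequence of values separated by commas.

Pre-order visits the node, then its left subtree, then its right subtree.
Visit 25.
At 25: go left to 16.
  Visit 16.
  At 16: go left to 7.
    Visit 7.
    At 7: go left to 6.
      6 is a leaf — visit 6.
    At 7: no right child.
  At 16: go right to 11.
    Visit 11.
    At 11: no left child.
    At 11: go right to 26.
      26 is a leaf — visit 26.
At 25: go right to 24.
  Visit 24.
  At 24: go left to 38.
    Visit 38.
    At 38: go left to 5.
      Visit 5.
      At 5: no left child.
      At 5: go right to 21.
        21 is a leaf — visit 21.
    At 38: go right to 14.
      Visit 14.
      At 14: go left to 35.
        35 is a leaf — visit 35.
      At 14: no right child.
  At 24: go right to 17.
    Visit 17.
    At 17: no left child.
    At 17: go right to 13.
      13 is a leaf — visit 13.

25, 16, 7, 6, 11, 26, 24, 38, 5, 21, 14, 35, 17, 13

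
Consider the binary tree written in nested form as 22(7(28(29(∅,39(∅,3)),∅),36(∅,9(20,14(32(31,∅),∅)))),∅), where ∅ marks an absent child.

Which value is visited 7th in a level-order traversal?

Level-order visits nodes level by level from the root, left to right within each level.
Level 0: 22
Level 1: 7
Level 2: 28, 36
Level 3: 29, 9
Level 4: 39, 20, 14
Level 5: 3, 32
Level 6: 31
Full level-order sequence: 22, 7, 28, 36, 29, 9, 39, 20, 14, 3, 32, 31.

39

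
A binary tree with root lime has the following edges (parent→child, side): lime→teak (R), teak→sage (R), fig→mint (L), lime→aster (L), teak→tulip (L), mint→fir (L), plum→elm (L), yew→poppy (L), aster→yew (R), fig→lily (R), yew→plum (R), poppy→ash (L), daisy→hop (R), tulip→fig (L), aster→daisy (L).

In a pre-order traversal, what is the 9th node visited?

Pre-order visits the node, then its left subtree, then its right subtree.
Visit lime.
At lime: go left to aster.
  Visit aster.
  At aster: go left to daisy.
    Visit daisy.
    At daisy: no left child.
    At daisy: go right to hop.
      hop is a leaf — visit hop.
  At aster: go right to yew.
    Visit yew.
    At yew: go left to poppy.
      Visit poppy.
      At poppy: go left to ash.
        ash is a leaf — visit ash.
      At poppy: no right child.
    At yew: go right to plum.
      Visit plum.
      At plum: go left to elm.
        elm is a leaf — visit elm.
      At plum: no right child.
At lime: go right to teak.
  Visit teak.
  At teak: go left to tulip.
    Visit tulip.
    At tulip: go left to fig.
      Visit fig.
      At fig: go left to mint.
        Visit mint.
        At mint: go left to fir.
          fir is a leaf — visit fir.
        At mint: no right child.
      At fig: go right to lily.
        lily is a leaf — visit lily.
    At tulip: no right child.
  At teak: go right to sage.
    sage is a leaf — visit sage.
Full pre-order sequence: lime, aster, daisy, hop, yew, poppy, ash, plum, elm, teak, tulip, fig, mint, fir, lily, sage.

elm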